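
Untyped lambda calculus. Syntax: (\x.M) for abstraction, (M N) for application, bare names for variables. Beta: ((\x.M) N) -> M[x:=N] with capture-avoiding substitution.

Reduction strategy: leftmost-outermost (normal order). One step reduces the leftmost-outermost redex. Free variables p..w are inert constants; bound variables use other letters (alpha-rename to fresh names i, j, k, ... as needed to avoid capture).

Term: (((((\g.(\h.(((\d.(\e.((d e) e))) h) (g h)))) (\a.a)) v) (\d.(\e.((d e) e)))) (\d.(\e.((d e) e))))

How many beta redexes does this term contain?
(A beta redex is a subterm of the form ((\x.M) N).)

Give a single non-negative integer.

Answer: 2

Derivation:
Term: (((((\g.(\h.(((\d.(\e.((d e) e))) h) (g h)))) (\a.a)) v) (\d.(\e.((d e) e)))) (\d.(\e.((d e) e))))
  Redex: ((\g.(\h.(((\d.(\e.((d e) e))) h) (g h)))) (\a.a))
  Redex: ((\d.(\e.((d e) e))) h)
Total redexes: 2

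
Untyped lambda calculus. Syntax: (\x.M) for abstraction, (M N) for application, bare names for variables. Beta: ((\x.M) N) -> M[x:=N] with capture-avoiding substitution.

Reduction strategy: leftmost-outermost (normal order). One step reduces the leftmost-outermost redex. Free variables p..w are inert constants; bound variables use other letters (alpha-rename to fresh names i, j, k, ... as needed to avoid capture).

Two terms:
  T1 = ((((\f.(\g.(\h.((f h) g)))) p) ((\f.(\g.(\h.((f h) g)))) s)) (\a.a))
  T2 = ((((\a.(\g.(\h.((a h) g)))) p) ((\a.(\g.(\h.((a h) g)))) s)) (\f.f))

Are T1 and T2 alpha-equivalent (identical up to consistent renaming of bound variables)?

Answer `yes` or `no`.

Answer: yes

Derivation:
Term 1: ((((\f.(\g.(\h.((f h) g)))) p) ((\f.(\g.(\h.((f h) g)))) s)) (\a.a))
Term 2: ((((\a.(\g.(\h.((a h) g)))) p) ((\a.(\g.(\h.((a h) g)))) s)) (\f.f))
Alpha-equivalence: compare structure up to binder renaming.
Result: True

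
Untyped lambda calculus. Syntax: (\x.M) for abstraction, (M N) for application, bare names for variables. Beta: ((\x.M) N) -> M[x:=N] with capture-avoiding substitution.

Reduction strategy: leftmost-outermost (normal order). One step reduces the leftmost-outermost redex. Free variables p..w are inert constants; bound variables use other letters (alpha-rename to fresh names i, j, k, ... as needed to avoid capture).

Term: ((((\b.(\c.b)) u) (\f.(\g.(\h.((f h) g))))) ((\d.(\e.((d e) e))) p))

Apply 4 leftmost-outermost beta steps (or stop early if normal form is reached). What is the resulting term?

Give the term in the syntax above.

Step 0: ((((\b.(\c.b)) u) (\f.(\g.(\h.((f h) g))))) ((\d.(\e.((d e) e))) p))
Step 1: (((\c.u) (\f.(\g.(\h.((f h) g))))) ((\d.(\e.((d e) e))) p))
Step 2: (u ((\d.(\e.((d e) e))) p))
Step 3: (u (\e.((p e) e)))
Step 4: (normal form reached)

Answer: (u (\e.((p e) e)))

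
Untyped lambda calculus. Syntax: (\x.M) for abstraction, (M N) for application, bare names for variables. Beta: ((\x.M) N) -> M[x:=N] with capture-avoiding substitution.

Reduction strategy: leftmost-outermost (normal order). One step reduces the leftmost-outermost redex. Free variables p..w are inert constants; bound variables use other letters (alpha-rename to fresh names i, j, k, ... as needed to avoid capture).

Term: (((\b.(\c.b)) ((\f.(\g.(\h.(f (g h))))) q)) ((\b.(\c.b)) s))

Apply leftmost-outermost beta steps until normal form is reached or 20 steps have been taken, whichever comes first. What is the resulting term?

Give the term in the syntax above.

Answer: (\g.(\h.(q (g h))))

Derivation:
Step 0: (((\b.(\c.b)) ((\f.(\g.(\h.(f (g h))))) q)) ((\b.(\c.b)) s))
Step 1: ((\c.((\f.(\g.(\h.(f (g h))))) q)) ((\b.(\c.b)) s))
Step 2: ((\f.(\g.(\h.(f (g h))))) q)
Step 3: (\g.(\h.(q (g h))))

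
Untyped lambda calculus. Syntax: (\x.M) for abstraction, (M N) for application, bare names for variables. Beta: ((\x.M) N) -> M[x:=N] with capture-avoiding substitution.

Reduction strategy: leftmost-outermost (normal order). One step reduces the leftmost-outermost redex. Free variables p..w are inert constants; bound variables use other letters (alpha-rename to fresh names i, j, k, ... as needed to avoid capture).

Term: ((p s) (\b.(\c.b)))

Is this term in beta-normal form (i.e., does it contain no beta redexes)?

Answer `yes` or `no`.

Term: ((p s) (\b.(\c.b)))
No beta redexes found.

Answer: yes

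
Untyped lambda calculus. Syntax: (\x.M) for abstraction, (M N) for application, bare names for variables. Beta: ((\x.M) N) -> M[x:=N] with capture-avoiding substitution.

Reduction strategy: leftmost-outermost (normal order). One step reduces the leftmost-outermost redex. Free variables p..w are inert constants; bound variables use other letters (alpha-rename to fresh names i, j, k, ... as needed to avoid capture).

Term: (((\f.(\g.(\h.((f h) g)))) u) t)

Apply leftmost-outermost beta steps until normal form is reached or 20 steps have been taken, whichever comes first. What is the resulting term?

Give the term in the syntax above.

Answer: (\h.((u h) t))

Derivation:
Step 0: (((\f.(\g.(\h.((f h) g)))) u) t)
Step 1: ((\g.(\h.((u h) g))) t)
Step 2: (\h.((u h) t))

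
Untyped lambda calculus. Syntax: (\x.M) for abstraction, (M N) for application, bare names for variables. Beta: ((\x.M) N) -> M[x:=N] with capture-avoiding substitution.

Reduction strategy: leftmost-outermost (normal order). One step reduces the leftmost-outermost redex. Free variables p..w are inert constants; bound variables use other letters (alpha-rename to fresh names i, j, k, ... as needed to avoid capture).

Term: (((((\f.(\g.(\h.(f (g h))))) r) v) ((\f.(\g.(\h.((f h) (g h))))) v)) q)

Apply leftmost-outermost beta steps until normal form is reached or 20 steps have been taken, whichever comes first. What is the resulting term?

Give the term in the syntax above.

Answer: ((r (v (\g.(\h.((v h) (g h)))))) q)

Derivation:
Step 0: (((((\f.(\g.(\h.(f (g h))))) r) v) ((\f.(\g.(\h.((f h) (g h))))) v)) q)
Step 1: ((((\g.(\h.(r (g h)))) v) ((\f.(\g.(\h.((f h) (g h))))) v)) q)
Step 2: (((\h.(r (v h))) ((\f.(\g.(\h.((f h) (g h))))) v)) q)
Step 3: ((r (v ((\f.(\g.(\h.((f h) (g h))))) v))) q)
Step 4: ((r (v (\g.(\h.((v h) (g h)))))) q)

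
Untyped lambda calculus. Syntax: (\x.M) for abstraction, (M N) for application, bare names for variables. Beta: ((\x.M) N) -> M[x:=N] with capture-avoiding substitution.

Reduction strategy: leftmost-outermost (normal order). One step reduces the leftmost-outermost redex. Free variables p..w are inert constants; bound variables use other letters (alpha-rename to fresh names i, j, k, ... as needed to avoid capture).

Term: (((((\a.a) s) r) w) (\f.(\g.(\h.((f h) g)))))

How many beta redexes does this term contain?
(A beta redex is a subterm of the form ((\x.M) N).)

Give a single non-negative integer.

Term: (((((\a.a) s) r) w) (\f.(\g.(\h.((f h) g)))))
  Redex: ((\a.a) s)
Total redexes: 1

Answer: 1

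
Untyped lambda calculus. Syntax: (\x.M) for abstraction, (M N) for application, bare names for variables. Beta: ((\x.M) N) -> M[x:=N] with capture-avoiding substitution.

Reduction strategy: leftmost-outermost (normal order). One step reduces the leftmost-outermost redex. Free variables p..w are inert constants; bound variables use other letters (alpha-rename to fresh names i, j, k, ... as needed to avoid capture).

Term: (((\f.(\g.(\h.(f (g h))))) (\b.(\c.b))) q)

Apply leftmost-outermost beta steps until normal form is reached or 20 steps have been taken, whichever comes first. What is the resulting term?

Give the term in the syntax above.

Answer: (\h.(\c.(q h)))

Derivation:
Step 0: (((\f.(\g.(\h.(f (g h))))) (\b.(\c.b))) q)
Step 1: ((\g.(\h.((\b.(\c.b)) (g h)))) q)
Step 2: (\h.((\b.(\c.b)) (q h)))
Step 3: (\h.(\c.(q h)))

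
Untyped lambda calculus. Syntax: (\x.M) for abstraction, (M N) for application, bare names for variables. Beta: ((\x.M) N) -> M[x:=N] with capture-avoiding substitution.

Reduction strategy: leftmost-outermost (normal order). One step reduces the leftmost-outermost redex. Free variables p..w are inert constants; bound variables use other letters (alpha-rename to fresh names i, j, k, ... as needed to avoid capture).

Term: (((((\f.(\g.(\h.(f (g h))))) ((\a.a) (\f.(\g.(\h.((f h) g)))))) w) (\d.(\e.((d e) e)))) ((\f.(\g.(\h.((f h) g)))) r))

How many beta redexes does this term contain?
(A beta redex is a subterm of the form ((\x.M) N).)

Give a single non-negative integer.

Term: (((((\f.(\g.(\h.(f (g h))))) ((\a.a) (\f.(\g.(\h.((f h) g)))))) w) (\d.(\e.((d e) e)))) ((\f.(\g.(\h.((f h) g)))) r))
  Redex: ((\f.(\g.(\h.(f (g h))))) ((\a.a) (\f.(\g.(\h.((f h) g))))))
  Redex: ((\a.a) (\f.(\g.(\h.((f h) g)))))
  Redex: ((\f.(\g.(\h.((f h) g)))) r)
Total redexes: 3

Answer: 3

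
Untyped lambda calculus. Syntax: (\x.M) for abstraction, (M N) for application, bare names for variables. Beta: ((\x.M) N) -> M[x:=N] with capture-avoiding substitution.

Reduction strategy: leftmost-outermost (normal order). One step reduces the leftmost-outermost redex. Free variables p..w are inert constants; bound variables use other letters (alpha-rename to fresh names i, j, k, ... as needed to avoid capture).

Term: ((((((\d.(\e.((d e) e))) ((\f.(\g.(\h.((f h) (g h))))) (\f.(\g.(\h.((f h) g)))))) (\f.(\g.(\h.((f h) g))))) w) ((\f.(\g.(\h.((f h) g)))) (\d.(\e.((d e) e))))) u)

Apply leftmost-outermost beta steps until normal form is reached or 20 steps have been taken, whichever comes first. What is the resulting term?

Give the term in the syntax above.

Answer: (((w (\g.(\h.((h g) g)))) (\g.(\h.(\i.((h i) g))))) u)

Derivation:
Step 0: ((((((\d.(\e.((d e) e))) ((\f.(\g.(\h.((f h) (g h))))) (\f.(\g.(\h.((f h) g)))))) (\f.(\g.(\h.((f h) g))))) w) ((\f.(\g.(\h.((f h) g)))) (\d.(\e.((d e) e))))) u)
Step 1: (((((\e.((((\f.(\g.(\h.((f h) (g h))))) (\f.(\g.(\h.((f h) g))))) e) e)) (\f.(\g.(\h.((f h) g))))) w) ((\f.(\g.(\h.((f h) g)))) (\d.(\e.((d e) e))))) u)
Step 2: (((((((\f.(\g.(\h.((f h) (g h))))) (\f.(\g.(\h.((f h) g))))) (\f.(\g.(\h.((f h) g))))) (\f.(\g.(\h.((f h) g))))) w) ((\f.(\g.(\h.((f h) g)))) (\d.(\e.((d e) e))))) u)
Step 3: ((((((\g.(\h.(((\f.(\g.(\h.((f h) g)))) h) (g h)))) (\f.(\g.(\h.((f h) g))))) (\f.(\g.(\h.((f h) g))))) w) ((\f.(\g.(\h.((f h) g)))) (\d.(\e.((d e) e))))) u)
Step 4: (((((\h.(((\f.(\g.(\h.((f h) g)))) h) ((\f.(\g.(\h.((f h) g)))) h))) (\f.(\g.(\h.((f h) g))))) w) ((\f.(\g.(\h.((f h) g)))) (\d.(\e.((d e) e))))) u)
Step 5: ((((((\f.(\g.(\h.((f h) g)))) (\f.(\g.(\h.((f h) g))))) ((\f.(\g.(\h.((f h) g)))) (\f.(\g.(\h.((f h) g)))))) w) ((\f.(\g.(\h.((f h) g)))) (\d.(\e.((d e) e))))) u)
Step 6: (((((\g.(\h.(((\f.(\g.(\h.((f h) g)))) h) g))) ((\f.(\g.(\h.((f h) g)))) (\f.(\g.(\h.((f h) g)))))) w) ((\f.(\g.(\h.((f h) g)))) (\d.(\e.((d e) e))))) u)
Step 7: ((((\h.(((\f.(\g.(\h.((f h) g)))) h) ((\f.(\g.(\h.((f h) g)))) (\f.(\g.(\h.((f h) g))))))) w) ((\f.(\g.(\h.((f h) g)))) (\d.(\e.((d e) e))))) u)
Step 8: (((((\f.(\g.(\h.((f h) g)))) w) ((\f.(\g.(\h.((f h) g)))) (\f.(\g.(\h.((f h) g)))))) ((\f.(\g.(\h.((f h) g)))) (\d.(\e.((d e) e))))) u)
Step 9: ((((\g.(\h.((w h) g))) ((\f.(\g.(\h.((f h) g)))) (\f.(\g.(\h.((f h) g)))))) ((\f.(\g.(\h.((f h) g)))) (\d.(\e.((d e) e))))) u)
Step 10: (((\h.((w h) ((\f.(\g.(\h.((f h) g)))) (\f.(\g.(\h.((f h) g))))))) ((\f.(\g.(\h.((f h) g)))) (\d.(\e.((d e) e))))) u)
Step 11: (((w ((\f.(\g.(\h.((f h) g)))) (\d.(\e.((d e) e))))) ((\f.(\g.(\h.((f h) g)))) (\f.(\g.(\h.((f h) g)))))) u)
Step 12: (((w (\g.(\h.(((\d.(\e.((d e) e))) h) g)))) ((\f.(\g.(\h.((f h) g)))) (\f.(\g.(\h.((f h) g)))))) u)
Step 13: (((w (\g.(\h.((\e.((h e) e)) g)))) ((\f.(\g.(\h.((f h) g)))) (\f.(\g.(\h.((f h) g)))))) u)
Step 14: (((w (\g.(\h.((h g) g)))) ((\f.(\g.(\h.((f h) g)))) (\f.(\g.(\h.((f h) g)))))) u)
Step 15: (((w (\g.(\h.((h g) g)))) (\g.(\h.(((\f.(\g.(\h.((f h) g)))) h) g)))) u)
Step 16: (((w (\g.(\h.((h g) g)))) (\g.(\h.((\g.(\i.((h i) g))) g)))) u)
Step 17: (((w (\g.(\h.((h g) g)))) (\g.(\h.(\i.((h i) g))))) u)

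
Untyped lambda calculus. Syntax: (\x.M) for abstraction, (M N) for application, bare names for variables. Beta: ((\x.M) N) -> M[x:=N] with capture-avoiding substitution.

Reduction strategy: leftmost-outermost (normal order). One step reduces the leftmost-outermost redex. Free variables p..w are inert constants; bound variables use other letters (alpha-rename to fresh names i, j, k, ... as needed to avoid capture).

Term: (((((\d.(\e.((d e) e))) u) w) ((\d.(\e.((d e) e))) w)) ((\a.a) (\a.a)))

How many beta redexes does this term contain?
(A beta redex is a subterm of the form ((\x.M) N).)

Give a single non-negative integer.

Answer: 3

Derivation:
Term: (((((\d.(\e.((d e) e))) u) w) ((\d.(\e.((d e) e))) w)) ((\a.a) (\a.a)))
  Redex: ((\d.(\e.((d e) e))) u)
  Redex: ((\d.(\e.((d e) e))) w)
  Redex: ((\a.a) (\a.a))
Total redexes: 3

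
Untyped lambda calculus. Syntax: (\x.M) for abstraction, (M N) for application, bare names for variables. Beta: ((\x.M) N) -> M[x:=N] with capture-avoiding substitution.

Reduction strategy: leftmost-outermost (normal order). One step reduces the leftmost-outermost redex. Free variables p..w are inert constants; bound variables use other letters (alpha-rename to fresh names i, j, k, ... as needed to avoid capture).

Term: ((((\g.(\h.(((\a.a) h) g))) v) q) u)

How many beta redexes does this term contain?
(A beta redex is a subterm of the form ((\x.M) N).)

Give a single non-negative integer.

Term: ((((\g.(\h.(((\a.a) h) g))) v) q) u)
  Redex: ((\g.(\h.(((\a.a) h) g))) v)
  Redex: ((\a.a) h)
Total redexes: 2

Answer: 2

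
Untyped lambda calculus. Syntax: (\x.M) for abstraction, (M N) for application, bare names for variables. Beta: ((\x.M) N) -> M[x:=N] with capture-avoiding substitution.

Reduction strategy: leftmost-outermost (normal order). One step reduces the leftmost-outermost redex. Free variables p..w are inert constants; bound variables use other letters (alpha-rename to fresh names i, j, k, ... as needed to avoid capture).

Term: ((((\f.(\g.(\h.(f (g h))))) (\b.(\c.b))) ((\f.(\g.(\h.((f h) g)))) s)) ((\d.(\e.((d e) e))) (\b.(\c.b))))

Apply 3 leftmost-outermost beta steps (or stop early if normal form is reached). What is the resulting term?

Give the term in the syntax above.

Answer: ((\b.(\c.b)) (((\f.(\g.(\h.((f h) g)))) s) ((\d.(\e.((d e) e))) (\b.(\c.b)))))

Derivation:
Step 0: ((((\f.(\g.(\h.(f (g h))))) (\b.(\c.b))) ((\f.(\g.(\h.((f h) g)))) s)) ((\d.(\e.((d e) e))) (\b.(\c.b))))
Step 1: (((\g.(\h.((\b.(\c.b)) (g h)))) ((\f.(\g.(\h.((f h) g)))) s)) ((\d.(\e.((d e) e))) (\b.(\c.b))))
Step 2: ((\h.((\b.(\c.b)) (((\f.(\g.(\h.((f h) g)))) s) h))) ((\d.(\e.((d e) e))) (\b.(\c.b))))
Step 3: ((\b.(\c.b)) (((\f.(\g.(\h.((f h) g)))) s) ((\d.(\e.((d e) e))) (\b.(\c.b)))))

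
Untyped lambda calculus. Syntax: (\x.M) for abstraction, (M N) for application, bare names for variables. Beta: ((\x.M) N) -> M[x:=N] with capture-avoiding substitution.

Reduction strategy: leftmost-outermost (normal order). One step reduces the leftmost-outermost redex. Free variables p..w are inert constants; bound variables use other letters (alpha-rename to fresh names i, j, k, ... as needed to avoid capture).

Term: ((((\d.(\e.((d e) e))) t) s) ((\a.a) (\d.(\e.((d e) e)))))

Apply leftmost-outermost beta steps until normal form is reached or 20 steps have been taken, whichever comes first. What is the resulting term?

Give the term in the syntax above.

Answer: (((t s) s) (\d.(\e.((d e) e))))

Derivation:
Step 0: ((((\d.(\e.((d e) e))) t) s) ((\a.a) (\d.(\e.((d e) e)))))
Step 1: (((\e.((t e) e)) s) ((\a.a) (\d.(\e.((d e) e)))))
Step 2: (((t s) s) ((\a.a) (\d.(\e.((d e) e)))))
Step 3: (((t s) s) (\d.(\e.((d e) e))))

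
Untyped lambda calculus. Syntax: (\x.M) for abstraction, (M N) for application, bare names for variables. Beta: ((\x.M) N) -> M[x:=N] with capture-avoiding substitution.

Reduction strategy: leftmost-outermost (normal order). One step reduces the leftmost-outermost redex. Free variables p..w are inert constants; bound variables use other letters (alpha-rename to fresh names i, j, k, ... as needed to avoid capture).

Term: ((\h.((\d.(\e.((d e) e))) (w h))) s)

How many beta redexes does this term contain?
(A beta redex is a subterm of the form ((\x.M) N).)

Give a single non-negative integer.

Term: ((\h.((\d.(\e.((d e) e))) (w h))) s)
  Redex: ((\h.((\d.(\e.((d e) e))) (w h))) s)
  Redex: ((\d.(\e.((d e) e))) (w h))
Total redexes: 2

Answer: 2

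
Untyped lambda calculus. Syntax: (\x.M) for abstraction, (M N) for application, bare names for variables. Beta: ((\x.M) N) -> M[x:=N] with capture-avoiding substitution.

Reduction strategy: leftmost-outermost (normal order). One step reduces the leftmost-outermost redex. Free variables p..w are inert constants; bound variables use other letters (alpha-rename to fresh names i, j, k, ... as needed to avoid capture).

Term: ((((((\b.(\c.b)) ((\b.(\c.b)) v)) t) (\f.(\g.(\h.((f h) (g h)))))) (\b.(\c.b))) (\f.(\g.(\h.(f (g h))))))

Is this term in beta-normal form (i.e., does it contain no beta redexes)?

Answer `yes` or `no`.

Term: ((((((\b.(\c.b)) ((\b.(\c.b)) v)) t) (\f.(\g.(\h.((f h) (g h)))))) (\b.(\c.b))) (\f.(\g.(\h.(f (g h))))))
Found 2 beta redex(es).

Answer: no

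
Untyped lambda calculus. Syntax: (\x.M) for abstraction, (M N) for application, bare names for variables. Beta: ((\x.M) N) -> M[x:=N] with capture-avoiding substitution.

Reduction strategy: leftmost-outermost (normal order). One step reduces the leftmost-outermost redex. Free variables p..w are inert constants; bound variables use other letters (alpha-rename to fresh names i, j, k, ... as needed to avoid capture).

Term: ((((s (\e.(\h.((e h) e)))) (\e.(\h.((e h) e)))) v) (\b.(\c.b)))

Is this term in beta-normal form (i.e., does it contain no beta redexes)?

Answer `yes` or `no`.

Answer: yes

Derivation:
Term: ((((s (\e.(\h.((e h) e)))) (\e.(\h.((e h) e)))) v) (\b.(\c.b)))
No beta redexes found.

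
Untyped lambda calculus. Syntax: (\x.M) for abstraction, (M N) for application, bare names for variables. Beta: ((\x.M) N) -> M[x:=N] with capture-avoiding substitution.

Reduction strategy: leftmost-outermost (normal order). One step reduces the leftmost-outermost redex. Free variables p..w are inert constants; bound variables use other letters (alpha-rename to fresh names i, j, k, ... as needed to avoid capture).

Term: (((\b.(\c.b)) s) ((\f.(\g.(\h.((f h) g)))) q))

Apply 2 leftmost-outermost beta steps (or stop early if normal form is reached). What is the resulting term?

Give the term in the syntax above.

Step 0: (((\b.(\c.b)) s) ((\f.(\g.(\h.((f h) g)))) q))
Step 1: ((\c.s) ((\f.(\g.(\h.((f h) g)))) q))
Step 2: s

Answer: s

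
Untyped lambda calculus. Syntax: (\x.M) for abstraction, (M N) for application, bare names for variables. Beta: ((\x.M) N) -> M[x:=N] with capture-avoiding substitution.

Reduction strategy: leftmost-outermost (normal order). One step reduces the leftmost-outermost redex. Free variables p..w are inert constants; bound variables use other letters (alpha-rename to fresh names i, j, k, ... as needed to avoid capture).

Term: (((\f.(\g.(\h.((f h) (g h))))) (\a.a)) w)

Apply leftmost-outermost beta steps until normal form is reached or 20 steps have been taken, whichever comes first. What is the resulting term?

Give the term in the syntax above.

Answer: (\h.(h (w h)))

Derivation:
Step 0: (((\f.(\g.(\h.((f h) (g h))))) (\a.a)) w)
Step 1: ((\g.(\h.(((\a.a) h) (g h)))) w)
Step 2: (\h.(((\a.a) h) (w h)))
Step 3: (\h.(h (w h)))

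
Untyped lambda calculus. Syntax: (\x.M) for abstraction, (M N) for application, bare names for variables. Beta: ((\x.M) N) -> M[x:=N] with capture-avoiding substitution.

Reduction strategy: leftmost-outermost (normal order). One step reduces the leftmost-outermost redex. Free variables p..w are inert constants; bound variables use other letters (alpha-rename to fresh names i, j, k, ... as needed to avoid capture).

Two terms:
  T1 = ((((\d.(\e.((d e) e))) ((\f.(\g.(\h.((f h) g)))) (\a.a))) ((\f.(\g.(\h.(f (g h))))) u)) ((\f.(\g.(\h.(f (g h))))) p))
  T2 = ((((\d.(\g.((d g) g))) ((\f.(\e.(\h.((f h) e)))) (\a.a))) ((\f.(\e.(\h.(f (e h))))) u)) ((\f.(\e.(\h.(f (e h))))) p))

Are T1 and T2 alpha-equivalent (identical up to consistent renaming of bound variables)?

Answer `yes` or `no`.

Term 1: ((((\d.(\e.((d e) e))) ((\f.(\g.(\h.((f h) g)))) (\a.a))) ((\f.(\g.(\h.(f (g h))))) u)) ((\f.(\g.(\h.(f (g h))))) p))
Term 2: ((((\d.(\g.((d g) g))) ((\f.(\e.(\h.((f h) e)))) (\a.a))) ((\f.(\e.(\h.(f (e h))))) u)) ((\f.(\e.(\h.(f (e h))))) p))
Alpha-equivalence: compare structure up to binder renaming.
Result: True

Answer: yes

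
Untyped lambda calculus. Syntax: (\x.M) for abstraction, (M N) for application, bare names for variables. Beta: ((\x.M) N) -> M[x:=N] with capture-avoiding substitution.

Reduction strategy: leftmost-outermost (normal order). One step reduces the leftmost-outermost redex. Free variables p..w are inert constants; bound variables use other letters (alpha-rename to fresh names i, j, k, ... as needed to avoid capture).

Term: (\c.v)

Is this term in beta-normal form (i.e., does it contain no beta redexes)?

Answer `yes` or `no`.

Term: (\c.v)
No beta redexes found.

Answer: yes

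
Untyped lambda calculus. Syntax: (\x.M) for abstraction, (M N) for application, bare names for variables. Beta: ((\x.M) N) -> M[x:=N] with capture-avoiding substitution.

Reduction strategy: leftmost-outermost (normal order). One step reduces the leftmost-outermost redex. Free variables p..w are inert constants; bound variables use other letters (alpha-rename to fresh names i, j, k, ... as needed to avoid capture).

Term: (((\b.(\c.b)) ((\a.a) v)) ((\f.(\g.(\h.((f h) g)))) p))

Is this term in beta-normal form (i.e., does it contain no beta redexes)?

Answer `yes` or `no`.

Answer: no

Derivation:
Term: (((\b.(\c.b)) ((\a.a) v)) ((\f.(\g.(\h.((f h) g)))) p))
Found 3 beta redex(es).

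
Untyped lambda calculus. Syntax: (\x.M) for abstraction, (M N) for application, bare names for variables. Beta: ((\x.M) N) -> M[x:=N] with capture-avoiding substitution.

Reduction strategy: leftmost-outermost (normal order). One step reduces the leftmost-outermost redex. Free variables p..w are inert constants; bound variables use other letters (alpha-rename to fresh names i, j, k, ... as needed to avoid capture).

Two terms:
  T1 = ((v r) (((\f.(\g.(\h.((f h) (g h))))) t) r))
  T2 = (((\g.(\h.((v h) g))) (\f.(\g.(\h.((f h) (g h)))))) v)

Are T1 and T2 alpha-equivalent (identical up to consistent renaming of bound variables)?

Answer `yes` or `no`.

Answer: no

Derivation:
Term 1: ((v r) (((\f.(\g.(\h.((f h) (g h))))) t) r))
Term 2: (((\g.(\h.((v h) g))) (\f.(\g.(\h.((f h) (g h)))))) v)
Alpha-equivalence: compare structure up to binder renaming.
Result: False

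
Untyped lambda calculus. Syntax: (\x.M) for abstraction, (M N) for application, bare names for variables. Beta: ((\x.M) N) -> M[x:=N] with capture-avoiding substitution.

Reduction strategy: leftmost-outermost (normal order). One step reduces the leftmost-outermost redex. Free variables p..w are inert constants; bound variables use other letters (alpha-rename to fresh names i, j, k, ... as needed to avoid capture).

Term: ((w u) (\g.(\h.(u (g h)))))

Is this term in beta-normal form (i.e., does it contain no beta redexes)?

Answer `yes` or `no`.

Answer: yes

Derivation:
Term: ((w u) (\g.(\h.(u (g h)))))
No beta redexes found.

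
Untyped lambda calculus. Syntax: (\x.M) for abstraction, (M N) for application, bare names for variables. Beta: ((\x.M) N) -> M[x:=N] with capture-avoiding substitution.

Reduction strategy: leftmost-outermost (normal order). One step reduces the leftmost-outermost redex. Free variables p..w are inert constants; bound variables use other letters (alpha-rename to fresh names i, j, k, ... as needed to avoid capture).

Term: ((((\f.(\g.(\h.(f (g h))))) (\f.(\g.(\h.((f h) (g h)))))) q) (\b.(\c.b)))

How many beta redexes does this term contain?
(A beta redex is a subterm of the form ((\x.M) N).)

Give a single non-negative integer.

Term: ((((\f.(\g.(\h.(f (g h))))) (\f.(\g.(\h.((f h) (g h)))))) q) (\b.(\c.b)))
  Redex: ((\f.(\g.(\h.(f (g h))))) (\f.(\g.(\h.((f h) (g h))))))
Total redexes: 1

Answer: 1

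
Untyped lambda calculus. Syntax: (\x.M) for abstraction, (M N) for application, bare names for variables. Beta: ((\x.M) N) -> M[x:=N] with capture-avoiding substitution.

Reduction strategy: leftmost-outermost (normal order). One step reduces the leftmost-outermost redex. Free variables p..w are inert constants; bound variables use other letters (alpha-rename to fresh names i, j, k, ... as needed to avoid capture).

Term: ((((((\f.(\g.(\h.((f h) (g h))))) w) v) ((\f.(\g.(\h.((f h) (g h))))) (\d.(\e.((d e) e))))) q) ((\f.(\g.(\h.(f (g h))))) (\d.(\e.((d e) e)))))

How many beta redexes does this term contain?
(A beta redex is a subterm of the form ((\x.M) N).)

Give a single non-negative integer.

Term: ((((((\f.(\g.(\h.((f h) (g h))))) w) v) ((\f.(\g.(\h.((f h) (g h))))) (\d.(\e.((d e) e))))) q) ((\f.(\g.(\h.(f (g h))))) (\d.(\e.((d e) e)))))
  Redex: ((\f.(\g.(\h.((f h) (g h))))) w)
  Redex: ((\f.(\g.(\h.((f h) (g h))))) (\d.(\e.((d e) e))))
  Redex: ((\f.(\g.(\h.(f (g h))))) (\d.(\e.((d e) e))))
Total redexes: 3

Answer: 3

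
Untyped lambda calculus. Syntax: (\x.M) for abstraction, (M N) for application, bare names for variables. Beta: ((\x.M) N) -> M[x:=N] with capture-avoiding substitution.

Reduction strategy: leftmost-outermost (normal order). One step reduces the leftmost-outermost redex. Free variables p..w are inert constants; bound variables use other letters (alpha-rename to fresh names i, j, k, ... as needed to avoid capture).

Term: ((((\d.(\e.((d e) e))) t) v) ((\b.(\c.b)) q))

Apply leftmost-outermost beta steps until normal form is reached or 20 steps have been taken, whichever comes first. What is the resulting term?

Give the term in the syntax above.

Step 0: ((((\d.(\e.((d e) e))) t) v) ((\b.(\c.b)) q))
Step 1: (((\e.((t e) e)) v) ((\b.(\c.b)) q))
Step 2: (((t v) v) ((\b.(\c.b)) q))
Step 3: (((t v) v) (\c.q))

Answer: (((t v) v) (\c.q))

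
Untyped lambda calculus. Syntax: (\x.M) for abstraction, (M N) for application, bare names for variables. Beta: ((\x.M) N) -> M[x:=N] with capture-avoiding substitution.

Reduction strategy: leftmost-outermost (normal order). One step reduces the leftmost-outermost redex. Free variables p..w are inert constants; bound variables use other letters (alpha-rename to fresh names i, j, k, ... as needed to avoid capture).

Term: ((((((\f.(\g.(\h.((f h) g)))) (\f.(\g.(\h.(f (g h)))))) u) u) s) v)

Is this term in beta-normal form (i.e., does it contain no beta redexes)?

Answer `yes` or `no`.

Term: ((((((\f.(\g.(\h.((f h) g)))) (\f.(\g.(\h.(f (g h)))))) u) u) s) v)
Found 1 beta redex(es).

Answer: no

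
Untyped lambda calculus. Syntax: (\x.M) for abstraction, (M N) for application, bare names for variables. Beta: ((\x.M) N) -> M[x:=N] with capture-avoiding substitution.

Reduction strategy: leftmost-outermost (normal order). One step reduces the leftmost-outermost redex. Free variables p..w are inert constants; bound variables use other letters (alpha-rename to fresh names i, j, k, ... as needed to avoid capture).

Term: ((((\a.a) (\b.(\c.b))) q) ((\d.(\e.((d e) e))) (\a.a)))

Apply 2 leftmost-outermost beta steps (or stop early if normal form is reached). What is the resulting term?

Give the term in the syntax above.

Step 0: ((((\a.a) (\b.(\c.b))) q) ((\d.(\e.((d e) e))) (\a.a)))
Step 1: (((\b.(\c.b)) q) ((\d.(\e.((d e) e))) (\a.a)))
Step 2: ((\c.q) ((\d.(\e.((d e) e))) (\a.a)))

Answer: ((\c.q) ((\d.(\e.((d e) e))) (\a.a)))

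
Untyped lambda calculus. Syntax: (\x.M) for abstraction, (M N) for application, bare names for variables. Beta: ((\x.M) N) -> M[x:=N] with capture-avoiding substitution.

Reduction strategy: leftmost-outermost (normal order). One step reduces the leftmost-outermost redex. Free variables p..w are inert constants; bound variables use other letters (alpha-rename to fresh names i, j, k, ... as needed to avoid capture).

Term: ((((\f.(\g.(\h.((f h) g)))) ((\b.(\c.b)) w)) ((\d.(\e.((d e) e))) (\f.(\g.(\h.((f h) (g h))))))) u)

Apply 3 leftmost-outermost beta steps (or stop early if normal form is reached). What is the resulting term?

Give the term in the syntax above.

Answer: ((((\b.(\c.b)) w) u) ((\d.(\e.((d e) e))) (\f.(\g.(\h.((f h) (g h)))))))

Derivation:
Step 0: ((((\f.(\g.(\h.((f h) g)))) ((\b.(\c.b)) w)) ((\d.(\e.((d e) e))) (\f.(\g.(\h.((f h) (g h))))))) u)
Step 1: (((\g.(\h.((((\b.(\c.b)) w) h) g))) ((\d.(\e.((d e) e))) (\f.(\g.(\h.((f h) (g h))))))) u)
Step 2: ((\h.((((\b.(\c.b)) w) h) ((\d.(\e.((d e) e))) (\f.(\g.(\h.((f h) (g h)))))))) u)
Step 3: ((((\b.(\c.b)) w) u) ((\d.(\e.((d e) e))) (\f.(\g.(\h.((f h) (g h)))))))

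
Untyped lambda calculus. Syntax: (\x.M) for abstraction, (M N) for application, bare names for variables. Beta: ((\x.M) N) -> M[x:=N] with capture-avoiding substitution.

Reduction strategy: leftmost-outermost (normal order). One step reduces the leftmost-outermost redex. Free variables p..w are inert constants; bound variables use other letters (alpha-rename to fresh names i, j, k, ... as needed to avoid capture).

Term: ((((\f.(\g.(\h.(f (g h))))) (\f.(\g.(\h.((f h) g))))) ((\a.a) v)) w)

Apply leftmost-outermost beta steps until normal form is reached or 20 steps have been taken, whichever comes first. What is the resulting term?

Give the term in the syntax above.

Answer: (\g.(\h.(((v w) h) g)))

Derivation:
Step 0: ((((\f.(\g.(\h.(f (g h))))) (\f.(\g.(\h.((f h) g))))) ((\a.a) v)) w)
Step 1: (((\g.(\h.((\f.(\g.(\h.((f h) g)))) (g h)))) ((\a.a) v)) w)
Step 2: ((\h.((\f.(\g.(\h.((f h) g)))) (((\a.a) v) h))) w)
Step 3: ((\f.(\g.(\h.((f h) g)))) (((\a.a) v) w))
Step 4: (\g.(\h.(((((\a.a) v) w) h) g)))
Step 5: (\g.(\h.(((v w) h) g)))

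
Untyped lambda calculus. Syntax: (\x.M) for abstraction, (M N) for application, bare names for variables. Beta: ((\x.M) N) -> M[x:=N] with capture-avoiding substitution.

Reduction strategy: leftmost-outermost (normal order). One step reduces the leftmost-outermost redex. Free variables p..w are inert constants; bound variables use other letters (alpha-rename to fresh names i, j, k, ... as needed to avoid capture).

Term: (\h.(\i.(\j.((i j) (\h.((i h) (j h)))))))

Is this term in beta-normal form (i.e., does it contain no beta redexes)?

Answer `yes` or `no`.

Term: (\h.(\i.(\j.((i j) (\h.((i h) (j h)))))))
No beta redexes found.

Answer: yes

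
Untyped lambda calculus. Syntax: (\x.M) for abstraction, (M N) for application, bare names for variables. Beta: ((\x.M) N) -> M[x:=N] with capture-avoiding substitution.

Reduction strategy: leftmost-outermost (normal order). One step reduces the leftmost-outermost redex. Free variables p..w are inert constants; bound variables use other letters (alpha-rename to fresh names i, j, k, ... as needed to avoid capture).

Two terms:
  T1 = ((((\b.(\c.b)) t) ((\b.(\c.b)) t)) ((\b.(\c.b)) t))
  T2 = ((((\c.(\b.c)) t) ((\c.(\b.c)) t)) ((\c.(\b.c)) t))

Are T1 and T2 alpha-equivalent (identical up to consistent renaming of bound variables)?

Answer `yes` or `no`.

Term 1: ((((\b.(\c.b)) t) ((\b.(\c.b)) t)) ((\b.(\c.b)) t))
Term 2: ((((\c.(\b.c)) t) ((\c.(\b.c)) t)) ((\c.(\b.c)) t))
Alpha-equivalence: compare structure up to binder renaming.
Result: True

Answer: yes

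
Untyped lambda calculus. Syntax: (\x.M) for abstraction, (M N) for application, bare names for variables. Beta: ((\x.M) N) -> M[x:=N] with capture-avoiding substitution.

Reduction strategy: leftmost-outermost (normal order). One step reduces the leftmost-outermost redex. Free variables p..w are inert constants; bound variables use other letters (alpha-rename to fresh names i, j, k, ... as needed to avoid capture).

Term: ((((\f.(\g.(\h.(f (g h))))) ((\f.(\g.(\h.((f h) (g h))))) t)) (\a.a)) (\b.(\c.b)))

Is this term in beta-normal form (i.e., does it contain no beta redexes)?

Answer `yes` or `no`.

Answer: no

Derivation:
Term: ((((\f.(\g.(\h.(f (g h))))) ((\f.(\g.(\h.((f h) (g h))))) t)) (\a.a)) (\b.(\c.b)))
Found 2 beta redex(es).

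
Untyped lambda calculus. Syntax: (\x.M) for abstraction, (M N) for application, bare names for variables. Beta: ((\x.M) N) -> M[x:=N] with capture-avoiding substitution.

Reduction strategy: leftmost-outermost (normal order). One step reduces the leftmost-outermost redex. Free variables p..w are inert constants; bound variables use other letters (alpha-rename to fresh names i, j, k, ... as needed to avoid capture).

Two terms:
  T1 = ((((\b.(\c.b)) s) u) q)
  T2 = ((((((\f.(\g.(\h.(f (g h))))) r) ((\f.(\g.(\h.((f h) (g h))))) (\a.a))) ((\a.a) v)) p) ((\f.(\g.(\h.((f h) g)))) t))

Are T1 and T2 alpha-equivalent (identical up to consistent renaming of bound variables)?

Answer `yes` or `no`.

Term 1: ((((\b.(\c.b)) s) u) q)
Term 2: ((((((\f.(\g.(\h.(f (g h))))) r) ((\f.(\g.(\h.((f h) (g h))))) (\a.a))) ((\a.a) v)) p) ((\f.(\g.(\h.((f h) g)))) t))
Alpha-equivalence: compare structure up to binder renaming.
Result: False

Answer: no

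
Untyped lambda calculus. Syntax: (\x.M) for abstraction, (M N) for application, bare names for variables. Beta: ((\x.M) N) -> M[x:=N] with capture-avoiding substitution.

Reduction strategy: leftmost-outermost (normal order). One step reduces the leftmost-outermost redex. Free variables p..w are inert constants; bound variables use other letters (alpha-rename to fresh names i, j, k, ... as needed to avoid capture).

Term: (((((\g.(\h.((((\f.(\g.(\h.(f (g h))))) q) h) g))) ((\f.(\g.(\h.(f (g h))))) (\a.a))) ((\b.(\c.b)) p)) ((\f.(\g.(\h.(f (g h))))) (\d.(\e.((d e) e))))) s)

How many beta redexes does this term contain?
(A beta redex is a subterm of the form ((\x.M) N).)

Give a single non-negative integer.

Answer: 5

Derivation:
Term: (((((\g.(\h.((((\f.(\g.(\h.(f (g h))))) q) h) g))) ((\f.(\g.(\h.(f (g h))))) (\a.a))) ((\b.(\c.b)) p)) ((\f.(\g.(\h.(f (g h))))) (\d.(\e.((d e) e))))) s)
  Redex: ((\g.(\h.((((\f.(\g.(\h.(f (g h))))) q) h) g))) ((\f.(\g.(\h.(f (g h))))) (\a.a)))
  Redex: ((\f.(\g.(\h.(f (g h))))) q)
  Redex: ((\f.(\g.(\h.(f (g h))))) (\a.a))
  Redex: ((\b.(\c.b)) p)
  Redex: ((\f.(\g.(\h.(f (g h))))) (\d.(\e.((d e) e))))
Total redexes: 5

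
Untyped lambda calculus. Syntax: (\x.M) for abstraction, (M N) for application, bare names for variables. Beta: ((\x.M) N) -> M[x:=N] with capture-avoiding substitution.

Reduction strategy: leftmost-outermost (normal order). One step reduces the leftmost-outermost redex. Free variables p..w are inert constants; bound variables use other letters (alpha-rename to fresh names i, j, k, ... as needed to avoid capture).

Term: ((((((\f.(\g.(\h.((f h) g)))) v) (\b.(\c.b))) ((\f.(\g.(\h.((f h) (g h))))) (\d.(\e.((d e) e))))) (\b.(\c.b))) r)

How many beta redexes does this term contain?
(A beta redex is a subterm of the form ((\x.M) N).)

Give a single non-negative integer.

Term: ((((((\f.(\g.(\h.((f h) g)))) v) (\b.(\c.b))) ((\f.(\g.(\h.((f h) (g h))))) (\d.(\e.((d e) e))))) (\b.(\c.b))) r)
  Redex: ((\f.(\g.(\h.((f h) g)))) v)
  Redex: ((\f.(\g.(\h.((f h) (g h))))) (\d.(\e.((d e) e))))
Total redexes: 2

Answer: 2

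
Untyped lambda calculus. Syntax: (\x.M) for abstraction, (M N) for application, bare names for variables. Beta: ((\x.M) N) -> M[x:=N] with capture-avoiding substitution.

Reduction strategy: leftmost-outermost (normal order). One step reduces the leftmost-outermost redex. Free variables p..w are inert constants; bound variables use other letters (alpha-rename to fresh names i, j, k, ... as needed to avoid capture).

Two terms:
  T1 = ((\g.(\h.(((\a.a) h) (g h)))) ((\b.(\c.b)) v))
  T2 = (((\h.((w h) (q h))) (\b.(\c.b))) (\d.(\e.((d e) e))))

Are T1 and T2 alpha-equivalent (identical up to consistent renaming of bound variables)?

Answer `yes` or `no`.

Answer: no

Derivation:
Term 1: ((\g.(\h.(((\a.a) h) (g h)))) ((\b.(\c.b)) v))
Term 2: (((\h.((w h) (q h))) (\b.(\c.b))) (\d.(\e.((d e) e))))
Alpha-equivalence: compare structure up to binder renaming.
Result: False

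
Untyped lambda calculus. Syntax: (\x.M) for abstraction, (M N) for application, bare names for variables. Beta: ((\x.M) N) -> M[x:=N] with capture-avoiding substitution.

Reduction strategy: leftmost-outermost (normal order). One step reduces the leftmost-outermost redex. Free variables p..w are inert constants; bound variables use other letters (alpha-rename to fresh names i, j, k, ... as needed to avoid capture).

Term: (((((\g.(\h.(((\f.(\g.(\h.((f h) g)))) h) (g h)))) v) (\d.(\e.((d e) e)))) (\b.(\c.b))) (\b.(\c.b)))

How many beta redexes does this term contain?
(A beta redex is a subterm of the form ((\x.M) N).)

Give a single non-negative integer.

Answer: 2

Derivation:
Term: (((((\g.(\h.(((\f.(\g.(\h.((f h) g)))) h) (g h)))) v) (\d.(\e.((d e) e)))) (\b.(\c.b))) (\b.(\c.b)))
  Redex: ((\g.(\h.(((\f.(\g.(\h.((f h) g)))) h) (g h)))) v)
  Redex: ((\f.(\g.(\h.((f h) g)))) h)
Total redexes: 2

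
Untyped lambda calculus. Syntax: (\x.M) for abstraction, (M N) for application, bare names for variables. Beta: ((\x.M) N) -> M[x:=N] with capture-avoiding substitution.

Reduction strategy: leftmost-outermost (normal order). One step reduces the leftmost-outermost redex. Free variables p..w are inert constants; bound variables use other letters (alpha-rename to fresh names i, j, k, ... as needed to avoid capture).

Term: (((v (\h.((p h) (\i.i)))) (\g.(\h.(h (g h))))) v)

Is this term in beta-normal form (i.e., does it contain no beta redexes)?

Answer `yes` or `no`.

Term: (((v (\h.((p h) (\i.i)))) (\g.(\h.(h (g h))))) v)
No beta redexes found.

Answer: yes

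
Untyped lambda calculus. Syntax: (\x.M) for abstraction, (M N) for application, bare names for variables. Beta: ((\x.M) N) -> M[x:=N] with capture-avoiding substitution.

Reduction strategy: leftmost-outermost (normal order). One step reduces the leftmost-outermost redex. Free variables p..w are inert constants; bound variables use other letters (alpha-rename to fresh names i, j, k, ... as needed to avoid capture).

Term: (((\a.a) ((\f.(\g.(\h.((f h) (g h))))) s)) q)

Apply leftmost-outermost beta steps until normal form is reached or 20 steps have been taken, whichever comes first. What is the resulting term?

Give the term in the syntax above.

Answer: (\h.((s h) (q h)))

Derivation:
Step 0: (((\a.a) ((\f.(\g.(\h.((f h) (g h))))) s)) q)
Step 1: (((\f.(\g.(\h.((f h) (g h))))) s) q)
Step 2: ((\g.(\h.((s h) (g h)))) q)
Step 3: (\h.((s h) (q h)))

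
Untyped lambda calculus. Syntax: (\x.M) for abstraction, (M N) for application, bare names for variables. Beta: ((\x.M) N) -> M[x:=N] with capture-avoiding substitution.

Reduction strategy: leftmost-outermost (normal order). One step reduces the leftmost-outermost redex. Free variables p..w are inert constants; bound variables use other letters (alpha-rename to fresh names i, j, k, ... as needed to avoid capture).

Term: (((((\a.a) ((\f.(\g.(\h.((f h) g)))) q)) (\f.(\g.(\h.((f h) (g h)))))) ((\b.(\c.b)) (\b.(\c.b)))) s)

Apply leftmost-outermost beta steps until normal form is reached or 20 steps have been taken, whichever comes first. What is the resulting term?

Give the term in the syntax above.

Answer: (((q (\c.(\b.(\c.b)))) (\f.(\g.(\h.((f h) (g h)))))) s)

Derivation:
Step 0: (((((\a.a) ((\f.(\g.(\h.((f h) g)))) q)) (\f.(\g.(\h.((f h) (g h)))))) ((\b.(\c.b)) (\b.(\c.b)))) s)
Step 1: (((((\f.(\g.(\h.((f h) g)))) q) (\f.(\g.(\h.((f h) (g h)))))) ((\b.(\c.b)) (\b.(\c.b)))) s)
Step 2: ((((\g.(\h.((q h) g))) (\f.(\g.(\h.((f h) (g h)))))) ((\b.(\c.b)) (\b.(\c.b)))) s)
Step 3: (((\h.((q h) (\f.(\g.(\h.((f h) (g h))))))) ((\b.(\c.b)) (\b.(\c.b)))) s)
Step 4: (((q ((\b.(\c.b)) (\b.(\c.b)))) (\f.(\g.(\h.((f h) (g h)))))) s)
Step 5: (((q (\c.(\b.(\c.b)))) (\f.(\g.(\h.((f h) (g h)))))) s)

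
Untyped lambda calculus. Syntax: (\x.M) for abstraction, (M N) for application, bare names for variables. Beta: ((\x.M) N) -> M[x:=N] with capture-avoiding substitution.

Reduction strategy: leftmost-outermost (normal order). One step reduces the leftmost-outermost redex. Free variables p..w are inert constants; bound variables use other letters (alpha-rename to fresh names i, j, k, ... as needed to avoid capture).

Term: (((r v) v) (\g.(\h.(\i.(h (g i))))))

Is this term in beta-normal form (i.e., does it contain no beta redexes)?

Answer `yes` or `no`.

Term: (((r v) v) (\g.(\h.(\i.(h (g i))))))
No beta redexes found.

Answer: yes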